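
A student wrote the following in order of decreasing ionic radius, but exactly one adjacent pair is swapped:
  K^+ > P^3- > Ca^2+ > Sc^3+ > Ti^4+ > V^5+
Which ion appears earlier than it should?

Compare adjacent ions: they are isoelectronic (18 e⁻) and K has more protons than P (19 vs 15), making K^+ smaller — yet in this decreasing list K^+ sits before P^3-. Nothing else is reversed, so K^+ should move one place to the right.

K^+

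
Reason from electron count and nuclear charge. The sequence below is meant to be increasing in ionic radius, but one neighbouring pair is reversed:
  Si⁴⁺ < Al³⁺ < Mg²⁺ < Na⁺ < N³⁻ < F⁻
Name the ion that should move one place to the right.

N³⁻

Check each adjacent pair. N³⁻ and F⁻ are reversed: they are isoelectronic (10 e⁻) and F has more protons than N (9 vs 7), making F⁻ smaller. No other neighbouring pair contradicts the periodic trends, so N³⁻ is the ion listed too early.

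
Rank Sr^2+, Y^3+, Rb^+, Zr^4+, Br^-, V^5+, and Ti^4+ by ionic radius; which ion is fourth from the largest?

Y^3+

Electron counts and nuclear charges: V^5+ (Z=23, 18 e⁻), Ti^4+ (Z=22, 18 e⁻), Zr^4+ (Z=40, 36 e⁻), Y^3+ (Z=39, 36 e⁻), Sr^2+ (Z=38, 36 e⁻), Rb^+ (Z=37, 36 e⁻), Br^- (Z=35, 36 e⁻). V^5+ < Ti^4+ (isoelectronic, higher Z=23 is smaller); Ti^4+ < Zr^4+ (same group, period 4 vs 5); Zr^4+ < Y^3+ (both 36 e⁻, Z=40>39); Y^3+ < Sr^2+ (isoelectronic, higher Z=39 is smaller); Sr^2+ < Rb^+ (both 36 e⁻, Z=38>37); Rb^+ < Br^- (both 36 e⁻, Z=37>35).
That gives V^5+ < Ti^4+ < Zr^4+ < Y^3+ < Sr^2+ < Rb^+ < Br^-. From the largest end, number 4 is Y^3+.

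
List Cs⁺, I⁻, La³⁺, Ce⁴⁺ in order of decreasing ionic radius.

All of these have 54 electrons (isoelectronic). With the same electron cloud, the ion with the most protons pulls it in tightest. Nuclear charges: Ce⁴⁺ (Z=58), La³⁺ (Z=57), Cs⁺ (Z=55), I⁻ (Z=53). Highest Z is smallest.

I⁻ > Cs⁺ > La³⁺ > Ce⁴⁺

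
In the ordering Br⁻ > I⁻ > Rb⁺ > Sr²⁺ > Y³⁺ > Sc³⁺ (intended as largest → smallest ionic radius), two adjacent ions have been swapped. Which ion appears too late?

Compare adjacent ions: Br⁻ and I⁻ are in one column with the same charge; the lighter period-4 ion has one fewer shell and is smaller — yet in this decreasing list Br⁻ sits before I⁻. Nothing else is reversed, so I⁻ should move one place to the left.

I⁻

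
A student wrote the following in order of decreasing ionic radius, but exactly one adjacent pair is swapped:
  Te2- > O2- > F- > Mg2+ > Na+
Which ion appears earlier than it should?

The pair Mg2+, Na+ is the wrong way round — Mg2+ and Na+ share 10 electrons; the higher nuclear charge on Mg (Z=12) contracts it more, so Mg2+ < Na+. All other adjacent pairs agree with periodic trends, so Mg2+ is the misplaced ion.

Mg2+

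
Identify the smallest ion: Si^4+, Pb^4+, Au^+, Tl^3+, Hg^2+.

Si^4+

Work out protons and electrons: Si^4+ has 10 e⁻ (Z=14), Pb^4+ has 78 e⁻ (Z=82), Tl^3+ has 78 e⁻ (Z=81), Hg^2+ has 78 e⁻ (Z=80), Au^+ has 78 e⁻ (Z=79). Si^4+ < Pb^4+ (same group, 3 shells fewer); Pb^4+ < Tl^3+ (isoelectronic, higher Z=82 is smaller); Tl^3+ < Hg^2+ (isoelectronic, higher Z=81 is smaller); Hg^2+ < Au^+ (isoelectronic, higher Z=80 is smaller).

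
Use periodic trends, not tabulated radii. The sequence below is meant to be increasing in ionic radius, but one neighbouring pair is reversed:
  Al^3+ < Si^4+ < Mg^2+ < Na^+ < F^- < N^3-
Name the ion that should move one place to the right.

The pair Al^3+, Si^4+ is the wrong way round — Si^4+ and Al^3+ share 10 electrons; the higher nuclear charge on Si (Z=14) contracts it more, so Si^4+ < Al^3+. All other adjacent pairs agree with periodic trends, so Al^3+ is the misplaced ion.

Al^3+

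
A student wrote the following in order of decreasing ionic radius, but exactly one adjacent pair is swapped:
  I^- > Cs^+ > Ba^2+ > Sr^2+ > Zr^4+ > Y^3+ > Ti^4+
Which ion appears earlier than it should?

The pair Zr^4+, Y^3+ is the wrong way round — Zr^4+ and Y^3+ share 36 electrons; the higher nuclear charge on Zr (Z=40) contracts it more, so Zr^4+ < Y^3+. All other adjacent pairs agree with periodic trends, so Zr^4+ is the misplaced ion.

Zr^4+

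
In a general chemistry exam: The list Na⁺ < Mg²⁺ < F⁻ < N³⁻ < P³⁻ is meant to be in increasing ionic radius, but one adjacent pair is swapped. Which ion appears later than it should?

Mg²⁺

Check each adjacent pair. Na⁺ and Mg²⁺ are reversed: they are isoelectronic (10 e⁻) and Mg has more protons than Na (12 vs 11), making Mg²⁺ smaller. No other neighbouring pair contradicts the periodic trends, so Mg²⁺ is the ion listed too late.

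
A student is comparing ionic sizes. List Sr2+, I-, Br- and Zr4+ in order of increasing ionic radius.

Zr4+ < Sr2+ < Br- < I-

Tabulating Z and e⁻: Zr4+ (Z=40, 36 e⁻), Sr2+ (Z=38, 36 e⁻), Br- (Z=35, 36 e⁻), I- (Z=53, 54 e⁻). Zr4+ < Sr2+ (both 36 e⁻, Z=40>38); Sr2+ < Br- (both 36 e⁻, Z=38>35); Br- < I- (same group, period 4 vs 5).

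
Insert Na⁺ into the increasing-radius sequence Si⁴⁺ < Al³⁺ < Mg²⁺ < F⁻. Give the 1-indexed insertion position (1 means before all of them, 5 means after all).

These species are isoelectronic with 10 electrons. The only difference is the number of protons: Si⁴⁺ (Z=14), Al³⁺ (Z=13), Mg²⁺ (Z=12), Na⁺ (Z=11), F⁻ (Z=9). The strongest nuclear pull (Si⁴⁺) gives the smallest ion.
Putting Na⁺ in gives Si⁴⁺ < Al³⁺ < Mg²⁺ < Na⁺ < F⁻; it lands at slot 4.

4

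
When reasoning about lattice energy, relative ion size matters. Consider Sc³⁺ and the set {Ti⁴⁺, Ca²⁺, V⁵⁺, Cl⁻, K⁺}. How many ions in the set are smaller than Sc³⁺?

All of these have 18 electrons (isoelectronic). With the same electron cloud, the ion with the most protons pulls it in tightest. Nuclear charges: V⁵⁺ (Z=23), Ti⁴⁺ (Z=22), Sc³⁺ (Z=21), Ca²⁺ (Z=20), K⁺ (Z=19), Cl⁻ (Z=17). Highest Z is smallest.
Overall: V⁵⁺ < Ti⁴⁺ < Sc³⁺ < Ca²⁺ < K⁺ < Cl⁻. Sc³⁺ has 2 below it and 3 above. That's 2.

2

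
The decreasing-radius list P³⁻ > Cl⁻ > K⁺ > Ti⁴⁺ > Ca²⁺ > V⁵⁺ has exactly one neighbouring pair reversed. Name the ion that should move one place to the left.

Check each adjacent pair. Ti⁴⁺ and Ca²⁺ are reversed: they are isoelectronic (18 e⁻) and Ti has more protons than Ca (22 vs 20), making Ti⁴⁺ smaller. No other neighbouring pair contradicts the periodic trends, so Ca²⁺ is the ion listed too late.

Ca²⁺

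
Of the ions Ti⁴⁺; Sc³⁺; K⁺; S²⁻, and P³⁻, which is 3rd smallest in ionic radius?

K⁺

Isoelectronic series (18 e⁻ each). Size is set by nuclear charge: more protons means a smaller ion. Ti⁴⁺ (Z=22), Sc³⁺ (Z=21), K⁺ (Z=19), S²⁻ (Z=16), P³⁻ (Z=15).
Ordering: Ti⁴⁺ < Sc³⁺ < K⁺ < S²⁻ < P³⁻. The 3rd smallest is K⁺.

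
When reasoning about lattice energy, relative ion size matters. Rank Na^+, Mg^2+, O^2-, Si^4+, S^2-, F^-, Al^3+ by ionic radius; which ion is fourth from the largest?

Na^+

Tabulating Z and e⁻: Si^4+ (Z=14, 10 e⁻), Al^3+ (Z=13, 10 e⁻), Mg^2+ (Z=12, 10 e⁻), Na^+ (Z=11, 10 e⁻), F^- (Z=9, 10 e⁻), O^2- (Z=8, 10 e⁻), S^2- (Z=16, 18 e⁻). Si^4+ < Al^3+ (both 10 e⁻, Z=14>13); Al^3+ < Mg^2+ (isoelectronic, higher Z=13 is smaller); Mg^2+ < Na^+ (both 10 e⁻, Z=12>11); Na^+ < F^- (both 10 e⁻, Z=11>9); F^- < O^2- (both 10 e⁻, Z=9>8); O^2- < S^2- (same group, 1 shell fewer).
That gives Si^4+ < Al^3+ < Mg^2+ < Na^+ < F^- < O^2- < S^2-. From the largest end, number 4 is Na^+.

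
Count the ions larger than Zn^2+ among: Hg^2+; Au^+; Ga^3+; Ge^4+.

2

Work out protons and electrons: Ge^4+: 28 e⁻, Z=32, Ga^3+: 28 e⁻, Z=31, Zn^2+: 28 e⁻, Z=30, Hg^2+: 78 e⁻, Z=80, Au^+: 78 e⁻, Z=79. Ge^4+ < Ga^3+ (isoelectronic, higher Z=32 is smaller); Ga^3+ < Zn^2+ (isoelectronic, higher Z=31 is smaller); Zn^2+ < Hg^2+ (same group, period 4 vs 6); Hg^2+ < Au^+ (isoelectronic, higher Z=80 is smaller).
Placing each against Zn^2+: smaller — Ge^4+, Ga^3+; larger — Hg^2+, Au^+. That's 2.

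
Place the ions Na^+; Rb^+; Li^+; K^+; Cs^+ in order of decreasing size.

All are in the same group with charge +1. Radius grows down the group as n (the outermost shell) increases.

Cs^+ > Rb^+ > K^+ > Na^+ > Li^+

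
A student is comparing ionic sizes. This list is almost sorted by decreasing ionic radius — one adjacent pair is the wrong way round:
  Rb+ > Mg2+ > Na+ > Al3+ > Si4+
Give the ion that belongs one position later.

Mg2+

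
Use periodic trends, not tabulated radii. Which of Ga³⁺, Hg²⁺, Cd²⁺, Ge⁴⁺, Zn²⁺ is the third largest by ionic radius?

Electron counts and nuclear charges: Ge⁴⁺: 28 e⁻, Z=32, Ga³⁺: 28 e⁻, Z=31, Zn²⁺: 28 e⁻, Z=30, Cd²⁺: 46 e⁻, Z=48, Hg²⁺: 78 e⁻, Z=80. Ge⁴⁺ < Ga³⁺ (isoelectronic, higher Z=32 is smaller); Ga³⁺ < Zn²⁺ (both 28 e⁻, Z=31>30); Zn²⁺ < Cd²⁺ (same group, period 4 vs 5); Cd²⁺ < Hg²⁺ (same group, 1 shell fewer).
Full ascending order: Ge⁴⁺ < Ga³⁺ < Zn²⁺ < Cd²⁺ < Hg²⁺. Counting from the largest, position 3 is Zn²⁺.

Zn²⁺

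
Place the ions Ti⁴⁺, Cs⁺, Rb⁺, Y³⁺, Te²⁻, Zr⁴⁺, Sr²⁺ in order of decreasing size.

Electron counts and nuclear charges: Ti⁴⁺: 18 e⁻, Z=22, Zr⁴⁺: 36 e⁻, Z=40, Y³⁺: 36 e⁻, Z=39, Sr²⁺: 36 e⁻, Z=38, Rb⁺: 36 e⁻, Z=37, Cs⁺: 54 e⁻, Z=55, Te²⁻: 54 e⁻, Z=52. Ti⁴⁺ < Zr⁴⁺ (same group, 1 shell fewer); Zr⁴⁺ < Y³⁺ (isoelectronic, higher Z=40 is smaller); Y³⁺ < Sr²⁺ (isoelectronic, higher Z=39 is smaller); Sr²⁺ < Rb⁺ (isoelectronic, higher Z=38 is smaller); Rb⁺ < Cs⁺ (same group, period 5 vs 6); Cs⁺ < Te²⁻ (isoelectronic, higher Z=55 is smaller).

Te²⁻ > Cs⁺ > Rb⁺ > Sr²⁺ > Y³⁺ > Zr⁴⁺ > Ti⁴⁺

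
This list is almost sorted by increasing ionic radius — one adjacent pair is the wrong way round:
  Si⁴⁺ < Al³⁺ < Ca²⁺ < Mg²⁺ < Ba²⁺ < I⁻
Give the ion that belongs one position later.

Ca²⁺

Scanning neighbour by neighbour, only Ca²⁺/Mg²⁺ violates a trend: same group and charge — period 3 sits above period 4, so Mg²⁺ is smaller. That makes Ca²⁺ the one sitting a position early relative to where it belongs.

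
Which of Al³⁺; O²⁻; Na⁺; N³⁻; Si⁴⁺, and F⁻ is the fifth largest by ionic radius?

All of these have 10 electrons (isoelectronic). With the same electron cloud, the ion with the most protons pulls it in tightest. Nuclear charges: Si⁴⁺ (Z=14), Al³⁺ (Z=13), Na⁺ (Z=11), F⁻ (Z=9), O²⁻ (Z=8), N³⁻ (Z=7). Highest Z is smallest.
Full ascending order: Si⁴⁺ < Al³⁺ < Na⁺ < F⁻ < O²⁻ < N³⁻. Counting from the largest, position 5 is Al³⁺.

Al³⁺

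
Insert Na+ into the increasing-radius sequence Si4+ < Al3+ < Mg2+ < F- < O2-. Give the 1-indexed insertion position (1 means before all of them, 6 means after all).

Each ion has 10 electrons. The ranking follows nuclear charge in reverse — greater Z gives a smaller radius. Si4+ (Z=14), Al3+ (Z=13), Mg2+ (Z=12), Na+ (Z=11), F- (Z=9), O2- (Z=8).
With Na+ included the full order is Si4+ < Al3+ < Mg2+ < Na+ < F- < O2-, so it takes position 4.

4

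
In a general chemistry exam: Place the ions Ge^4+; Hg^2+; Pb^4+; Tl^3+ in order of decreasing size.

First list Z and electron count for each: Ge^4+ has 28 e⁻ (Z=32), Pb^4+ has 78 e⁻ (Z=82), Tl^3+ has 78 e⁻ (Z=81), Hg^2+ has 78 e⁻ (Z=80). Ge^4+ < Pb^4+ (same group, period 4 vs 6); Pb^4+ < Tl^3+ (isoelectronic, higher Z=82 is smaller); Tl^3+ < Hg^2+ (both 78 e⁻, Z=81>80).

Hg^2+ > Tl^3+ > Pb^4+ > Ge^4+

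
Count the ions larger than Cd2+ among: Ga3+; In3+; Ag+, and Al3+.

Tabulating Z and e⁻: Al3+ (Z=13, 10 e⁻), Ga3+ (Z=31, 28 e⁻), In3+ (Z=49, 46 e⁻), Cd2+ (Z=48, 46 e⁻), Ag+ (Z=47, 46 e⁻). Al3+ < Ga3+ (same group, period 3 vs 4); Ga3+ < In3+ (same group, period 4 vs 5); In3+ < Cd2+ (isoelectronic, higher Z=49 is smaller); Cd2+ < Ag+ (both 46 e⁻, Z=48>47).
Relative to Cd2+, the ions that are larger are Ag+. That's 1.

1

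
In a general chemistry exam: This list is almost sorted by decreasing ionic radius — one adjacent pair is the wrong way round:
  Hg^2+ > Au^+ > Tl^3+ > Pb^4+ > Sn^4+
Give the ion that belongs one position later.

Hg^2+

Check each adjacent pair. Hg^2+ and Au^+ are reversed: Hg^2+ and Au^+ share 78 electrons; the higher nuclear charge on Hg (Z=80) contracts it more, so Hg^2+ < Au^+. No other neighbouring pair contradicts the periodic trends, so Hg^2+ is the ion listed too early.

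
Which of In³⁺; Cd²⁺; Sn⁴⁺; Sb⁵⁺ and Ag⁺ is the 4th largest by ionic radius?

Sn⁴⁺

These species are isoelectronic with 46 electrons. The only difference is the number of protons: Sb⁵⁺ (Z=51), Sn⁴⁺ (Z=50), In³⁺ (Z=49), Cd²⁺ (Z=48), Ag⁺ (Z=47). The strongest nuclear pull (Sb⁵⁺) gives the smallest ion.
That gives Sb⁵⁺ < Sn⁴⁺ < In³⁺ < Cd²⁺ < Ag⁺. From the largest end, number 4 is Sn⁴⁺.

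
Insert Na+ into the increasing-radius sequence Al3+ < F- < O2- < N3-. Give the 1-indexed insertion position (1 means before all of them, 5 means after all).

These species are isoelectronic with 10 electrons. The only difference is the number of protons: Al3+ (Z=13), Na+ (Z=11), F- (Z=9), O2- (Z=8), N3- (Z=7). The strongest nuclear pull (Al3+) gives the smallest ion.
Merged order: Al3+ < Na+ < F- < O2- < N3- — Na+ is number 2.

2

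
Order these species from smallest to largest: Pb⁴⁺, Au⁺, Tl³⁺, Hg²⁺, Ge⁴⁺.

First list Z and electron count for each: Ge⁴⁺: 28 e⁻, Z=32, Pb⁴⁺: 78 e⁻, Z=82, Tl³⁺: 78 e⁻, Z=81, Hg²⁺: 78 e⁻, Z=80, Au⁺: 78 e⁻, Z=79. Ge⁴⁺ < Pb⁴⁺ (same group, period 4 vs 6); Pb⁴⁺ < Tl³⁺ (both 78 e⁻, Z=82>81); Tl³⁺ < Hg²⁺ (both 78 e⁻, Z=81>80); Hg²⁺ < Au⁺ (both 78 e⁻, Z=80>79).

Ge⁴⁺ < Pb⁴⁺ < Tl³⁺ < Hg²⁺ < Au⁺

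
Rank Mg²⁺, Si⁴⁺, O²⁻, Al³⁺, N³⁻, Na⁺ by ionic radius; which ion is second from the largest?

O²⁻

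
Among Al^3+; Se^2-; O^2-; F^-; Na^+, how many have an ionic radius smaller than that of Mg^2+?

1

Al^3+: 10 e⁻, Z=13, Mg^2+: 10 e⁻, Z=12, Na^+: 10 e⁻, Z=11, F^-: 10 e⁻, Z=9, O^2-: 10 e⁻, Z=8, Se^2-: 36 e⁻, Z=34. Al^3+ < Mg^2+ (both 10 e⁻, Z=13>12); Mg^2+ < Na^+ (both 10 e⁻, Z=12>11); Na^+ < F^- (both 10 e⁻, Z=11>9); F^- < O^2- (isoelectronic, higher Z=9 is smaller); O^2- < Se^2- (same group, 2 shells fewer).
Overall: Al^3+ < Mg^2+ < Na^+ < F^- < O^2- < Se^2-. Mg^2+ has 1 below it and 4 above. Count: 1.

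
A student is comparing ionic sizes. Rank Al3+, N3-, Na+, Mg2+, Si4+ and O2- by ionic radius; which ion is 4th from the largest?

All of these have 10 electrons (isoelectronic). With the same electron cloud, the ion with the most protons pulls it in tightest. Nuclear charges: Si4+ (Z=14), Al3+ (Z=13), Mg2+ (Z=12), Na+ (Z=11), O2- (Z=8), N3- (Z=7). Highest Z is smallest.
That gives Si4+ < Al3+ < Mg2+ < Na+ < O2- < N3-. From the largest end, number 4 is Mg2+.

Mg2+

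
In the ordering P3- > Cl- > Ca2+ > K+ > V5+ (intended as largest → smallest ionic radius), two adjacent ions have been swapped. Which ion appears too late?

K+

Compare adjacent ions: both have 18 electrons but Z(Ca)=20 > Z(K)=19, so Ca2+ should be the smaller of the two — yet in this decreasing list Ca2+ sits before K+. Nothing else is reversed, so K+ should move one place to the left.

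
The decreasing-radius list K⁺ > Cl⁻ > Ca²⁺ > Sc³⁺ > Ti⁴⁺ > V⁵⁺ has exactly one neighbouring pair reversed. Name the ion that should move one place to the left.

Cl⁻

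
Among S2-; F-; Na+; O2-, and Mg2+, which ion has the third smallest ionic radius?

Electron counts and nuclear charges: Mg2+: 10 e⁻, Z=12, Na+: 10 e⁻, Z=11, F-: 10 e⁻, Z=9, O2-: 10 e⁻, Z=8, S2-: 18 e⁻, Z=16. Mg2+ < Na+ (both 10 e⁻, Z=12>11); Na+ < F- (both 10 e⁻, Z=11>9); F- < O2- (isoelectronic, higher Z=9 is smaller); O2- < S2- (same group, 1 shell fewer).
So the order is Mg2+ < Na+ < F- < O2- < S2-; the 3rd-smallest ion is F-.

F-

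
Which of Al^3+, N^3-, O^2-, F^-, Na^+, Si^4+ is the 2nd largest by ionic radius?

Isoelectronic series (10 e⁻ each). Size is set by nuclear charge: more protons means a smaller ion. Si^4+ (Z=14), Al^3+ (Z=13), Na^+ (Z=11), F^- (Z=9), O^2- (Z=8), N^3- (Z=7).
That gives Si^4+ < Al^3+ < Na^+ < F^- < O^2- < N^3-. From the largest end, number 2 is O^2-.

O^2-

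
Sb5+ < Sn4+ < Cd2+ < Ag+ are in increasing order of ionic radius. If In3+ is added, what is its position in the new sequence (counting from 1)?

3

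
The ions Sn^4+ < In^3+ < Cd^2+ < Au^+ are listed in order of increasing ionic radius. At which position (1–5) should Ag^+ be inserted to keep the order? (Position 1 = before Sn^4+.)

4

First list Z and electron count for each: Sn^4+: 46 e⁻, Z=50, In^3+: 46 e⁻, Z=49, Cd^2+: 46 e⁻, Z=48, Ag^+: 46 e⁻, Z=47, Au^+: 78 e⁻, Z=79. Sn^4+ < In^3+ (isoelectronic, higher Z=50 is smaller); In^3+ < Cd^2+ (isoelectronic, higher Z=49 is smaller); Cd^2+ < Ag^+ (both 46 e⁻, Z=48>47); Ag^+ < Au^+ (same group, 1 shell fewer).
Putting Ag^+ in gives Sn^4+ < In^3+ < Cd^2+ < Ag^+ < Au^+; it lands at slot 4.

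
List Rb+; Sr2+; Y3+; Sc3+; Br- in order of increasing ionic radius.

Electron counts and nuclear charges: Sc3+ (Z=21, 18 e⁻), Y3+ (Z=39, 36 e⁻), Sr2+ (Z=38, 36 e⁻), Rb+ (Z=37, 36 e⁻), Br- (Z=35, 36 e⁻). Sc3+ < Y3+ (same group, period 4 vs 5); Y3+ < Sr2+ (both 36 e⁻, Z=39>38); Sr2+ < Rb+ (both 36 e⁻, Z=38>37); Rb+ < Br- (isoelectronic, higher Z=37 is smaller).

Sc3+ < Y3+ < Sr2+ < Rb+ < Br-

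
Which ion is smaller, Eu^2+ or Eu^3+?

These are all Eu ions. Removing more electrons (higher positive charge) pulls the remaining electrons in closer, so Eu^3+ is smallest and Eu^2+ is largest.

Eu^3+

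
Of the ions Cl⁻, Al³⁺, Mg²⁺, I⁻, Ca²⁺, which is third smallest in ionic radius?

Ca²⁺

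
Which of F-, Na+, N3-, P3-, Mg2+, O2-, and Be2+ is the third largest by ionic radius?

Electron counts and nuclear charges: Be2+: 2 e⁻, Z=4, Mg2+: 10 e⁻, Z=12, Na+: 10 e⁻, Z=11, F-: 10 e⁻, Z=9, O2-: 10 e⁻, Z=8, N3-: 10 e⁻, Z=7, P3-: 18 e⁻, Z=15. Be2+ < Mg2+ (same group, 1 shell fewer); Mg2+ < Na+ (both 10 e⁻, Z=12>11); Na+ < F- (isoelectronic, higher Z=11 is smaller); F- < O2- (both 10 e⁻, Z=9>8); O2- < N3- (isoelectronic, higher Z=8 is smaller); N3- < P3- (same group, 1 shell fewer).
So the order is Be2+ < Mg2+ < Na+ < F- < O2- < N3- < P3-; the 3rd-largest ion is O2-.

O2-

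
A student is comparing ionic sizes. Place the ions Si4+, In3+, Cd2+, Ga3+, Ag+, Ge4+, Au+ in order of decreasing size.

Tabulating Z and e⁻: Si4+ has 10 e⁻ (Z=14), Ge4+ has 28 e⁻ (Z=32), Ga3+ has 28 e⁻ (Z=31), In3+ has 46 e⁻ (Z=49), Cd2+ has 46 e⁻ (Z=48), Ag+ has 46 e⁻ (Z=47), Au+ has 78 e⁻ (Z=79). Si4+ < Ge4+ (same group, period 3 vs 4); Ge4+ < Ga3+ (isoelectronic, higher Z=32 is smaller); Ga3+ < In3+ (same group, 1 shell fewer); In3+ < Cd2+ (isoelectronic, higher Z=49 is smaller); Cd2+ < Ag+ (both 46 e⁻, Z=48>47); Ag+ < Au+ (same group, 1 shell fewer).

Au+ > Ag+ > Cd2+ > In3+ > Ga3+ > Ge4+ > Si4+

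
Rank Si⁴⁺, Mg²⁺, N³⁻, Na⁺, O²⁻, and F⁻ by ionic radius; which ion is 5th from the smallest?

O²⁻

Isoelectronic series (10 e⁻ each). Size is set by nuclear charge: more protons means a smaller ion. Si⁴⁺ (Z=14), Mg²⁺ (Z=12), Na⁺ (Z=11), F⁻ (Z=9), O²⁻ (Z=8), N³⁻ (Z=7).
So the order is Si⁴⁺ < Mg²⁺ < Na⁺ < F⁻ < O²⁻ < N³⁻; the 5th-smallest ion is O²⁻.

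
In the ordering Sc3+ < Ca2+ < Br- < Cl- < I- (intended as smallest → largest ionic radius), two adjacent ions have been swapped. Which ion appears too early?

Check each adjacent pair. Br- and Cl- are reversed: same group and charge — period 3 sits above period 4, so Cl- is smaller. No other neighbouring pair contradicts the periodic trends, so Br- is the ion listed too early.

Br-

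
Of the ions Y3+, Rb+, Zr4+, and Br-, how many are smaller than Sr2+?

2

These species are isoelectronic with 36 electrons. The only difference is the number of protons: Zr4+ (Z=40), Y3+ (Z=39), Sr2+ (Z=38), Rb+ (Z=37), Br- (Z=35). The strongest nuclear pull (Zr4+) gives the smallest ion.
Ordering all of them (including Sr2+) by radius gives Zr4+ < Y3+ < Sr2+ < Rb+ < Br-. So 2 are smaller.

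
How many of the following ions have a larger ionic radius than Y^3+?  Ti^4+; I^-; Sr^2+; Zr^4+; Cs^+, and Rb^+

4

Tabulating Z and e⁻: Ti^4+: 18 e⁻, Z=22, Zr^4+: 36 e⁻, Z=40, Y^3+: 36 e⁻, Z=39, Sr^2+: 36 e⁻, Z=38, Rb^+: 36 e⁻, Z=37, Cs^+: 54 e⁻, Z=55, I^-: 54 e⁻, Z=53. Ti^4+ < Zr^4+ (same group, period 4 vs 5); Zr^4+ < Y^3+ (isoelectronic, higher Z=40 is smaller); Y^3+ < Sr^2+ (isoelectronic, higher Z=39 is smaller); Sr^2+ < Rb^+ (both 36 e⁻, Z=38>37); Rb^+ < Cs^+ (same group, period 5 vs 6); Cs^+ < I^- (isoelectronic, higher Z=55 is smaller).
Ordering all of them (including Y^3+) by radius gives Ti^4+ < Zr^4+ < Y^3+ < Sr^2+ < Rb^+ < Cs^+ < I^-. Count: 4.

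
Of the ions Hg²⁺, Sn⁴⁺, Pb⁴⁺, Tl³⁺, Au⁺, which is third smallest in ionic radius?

Work out protons and electrons: Sn⁴⁺: 46 e⁻, Z=50, Pb⁴⁺: 78 e⁻, Z=82, Tl³⁺: 78 e⁻, Z=81, Hg²⁺: 78 e⁻, Z=80, Au⁺: 78 e⁻, Z=79. Sn⁴⁺ < Pb⁴⁺ (same group, period 5 vs 6); Pb⁴⁺ < Tl³⁺ (both 78 e⁻, Z=82>81); Tl³⁺ < Hg²⁺ (isoelectronic, higher Z=81 is smaller); Hg²⁺ < Au⁺ (isoelectronic, higher Z=80 is smaller).
Ordering: Sn⁴⁺ < Pb⁴⁺ < Tl³⁺ < Hg²⁺ < Au⁺. The third smallest is Tl³⁺.

Tl³⁺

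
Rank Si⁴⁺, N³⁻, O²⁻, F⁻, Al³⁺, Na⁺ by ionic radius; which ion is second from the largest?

O²⁻

Isoelectronic series (10 e⁻ each). Size is set by nuclear charge: more protons means a smaller ion. Si⁴⁺ (Z=14), Al³⁺ (Z=13), Na⁺ (Z=11), F⁻ (Z=9), O²⁻ (Z=8), N³⁻ (Z=7).
So the order is Si⁴⁺ < Al³⁺ < Na⁺ < F⁻ < O²⁻ < N³⁻; the 2nd-largest ion is O²⁻.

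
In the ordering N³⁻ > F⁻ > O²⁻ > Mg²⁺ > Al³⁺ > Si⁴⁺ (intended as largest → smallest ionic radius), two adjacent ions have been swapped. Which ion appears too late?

O²⁻

Check each adjacent pair. F⁻ and O²⁻ are reversed: they are isoelectronic (10 e⁻) and F has more protons than O (9 vs 8), making F⁻ smaller. No other neighbouring pair contradicts the periodic trends, so O²⁻ is the ion listed too late.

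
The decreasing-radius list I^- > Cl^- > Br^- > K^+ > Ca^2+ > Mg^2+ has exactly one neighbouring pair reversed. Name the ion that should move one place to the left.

Br^-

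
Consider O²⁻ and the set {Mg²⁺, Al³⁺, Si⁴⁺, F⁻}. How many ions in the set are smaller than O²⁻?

4

All of these have 10 electrons (isoelectronic). With the same electron cloud, the ion with the most protons pulls it in tightest. Nuclear charges: Si⁴⁺ (Z=14), Al³⁺ (Z=13), Mg²⁺ (Z=12), F⁻ (Z=9), O²⁻ (Z=8). Highest Z is smallest.
Ordering all of them (including O²⁻) by radius gives Si⁴⁺ < Al³⁺ < Mg²⁺ < F⁻ < O²⁻. Count: 4.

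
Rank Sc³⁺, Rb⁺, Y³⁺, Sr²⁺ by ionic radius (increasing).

Sc³⁺ < Y³⁺ < Sr²⁺ < Rb⁺

Electron counts and nuclear charges: Sc³⁺ (Z=21, 18 e⁻), Y³⁺ (Z=39, 36 e⁻), Sr²⁺ (Z=38, 36 e⁻), Rb⁺ (Z=37, 36 e⁻). Sc³⁺ < Y³⁺ (same group, 1 shell fewer); Y³⁺ < Sr²⁺ (both 36 e⁻, Z=39>38); Sr²⁺ < Rb⁺ (both 36 e⁻, Z=38>37).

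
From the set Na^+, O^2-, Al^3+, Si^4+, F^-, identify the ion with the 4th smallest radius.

These species are isoelectronic with 10 electrons. The only difference is the number of protons: Si^4+ (Z=14), Al^3+ (Z=13), Na^+ (Z=11), F^- (Z=9), O^2- (Z=8). The strongest nuclear pull (Si^4+) gives the smallest ion.
So the order is Si^4+ < Al^3+ < Na^+ < F^- < O^2-; the 4th-smallest ion is F^-.

F^-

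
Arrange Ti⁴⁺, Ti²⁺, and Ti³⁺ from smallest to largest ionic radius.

For a single element, ionic radius drops as positive charge rises — Ti⁴⁺ < Ti²⁺.

Ti⁴⁺ < Ti³⁺ < Ti²⁺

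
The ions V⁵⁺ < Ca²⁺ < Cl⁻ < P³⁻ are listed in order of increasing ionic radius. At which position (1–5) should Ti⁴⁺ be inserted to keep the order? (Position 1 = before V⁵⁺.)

Isoelectronic series (18 e⁻ each). Size is set by nuclear charge: more protons means a smaller ion. V⁵⁺ (Z=23), Ti⁴⁺ (Z=22), Ca²⁺ (Z=20), Cl⁻ (Z=17), P³⁻ (Z=15).
The complete sequence is V⁵⁺ < Ti⁴⁺ < Ca²⁺ < Cl⁻ < P³⁻. Ti⁴⁺ sits at position 2.

2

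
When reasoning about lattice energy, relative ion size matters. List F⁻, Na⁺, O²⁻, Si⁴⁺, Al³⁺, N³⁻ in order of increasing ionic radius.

Isoelectronic series (10 e⁻ each). Size is set by nuclear charge: more protons means a smaller ion. Si⁴⁺ (Z=14), Al³⁺ (Z=13), Na⁺ (Z=11), F⁻ (Z=9), O²⁻ (Z=8), N³⁻ (Z=7).

Si⁴⁺ < Al³⁺ < Na⁺ < F⁻ < O²⁻ < N³⁻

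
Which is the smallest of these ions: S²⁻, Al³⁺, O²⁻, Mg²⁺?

Al³⁺

Work out protons and electrons: Al³⁺ has 10 e⁻ (Z=13), Mg²⁺ has 10 e⁻ (Z=12), O²⁻ has 10 e⁻ (Z=8), S²⁻ has 18 e⁻ (Z=16). Al³⁺ < Mg²⁺ (isoelectronic, higher Z=13 is smaller); Mg²⁺ < O²⁻ (isoelectronic, higher Z=12 is smaller); O²⁻ < S²⁻ (same group, 1 shell fewer).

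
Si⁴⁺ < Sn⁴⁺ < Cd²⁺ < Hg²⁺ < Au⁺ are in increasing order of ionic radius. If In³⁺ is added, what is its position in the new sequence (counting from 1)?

Work out protons and electrons: Si⁴⁺ has 10 e⁻ (Z=14), Sn⁴⁺ has 46 e⁻ (Z=50), In³⁺ has 46 e⁻ (Z=49), Cd²⁺ has 46 e⁻ (Z=48), Hg²⁺ has 78 e⁻ (Z=80), Au⁺ has 78 e⁻ (Z=79). Si⁴⁺ < Sn⁴⁺ (same group, 2 shells fewer); Sn⁴⁺ < In³⁺ (isoelectronic, higher Z=50 is smaller); In³⁺ < Cd²⁺ (both 46 e⁻, Z=49>48); Cd²⁺ < Hg²⁺ (same group, period 5 vs 6); Hg²⁺ < Au⁺ (isoelectronic, higher Z=80 is smaller).
Merged order: Si⁴⁺ < Sn⁴⁺ < In³⁺ < Cd²⁺ < Hg²⁺ < Au⁺ — In³⁺ is number 3.

3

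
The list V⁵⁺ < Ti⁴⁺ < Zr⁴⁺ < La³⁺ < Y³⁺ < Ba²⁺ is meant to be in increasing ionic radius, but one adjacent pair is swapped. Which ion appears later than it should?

Y³⁺

The pair La³⁺, Y³⁺ is the wrong way round — same group and charge — period 5 sits above period 6, so Y³⁺ is smaller. All other adjacent pairs agree with periodic trends, so Y³⁺ is the misplaced ion.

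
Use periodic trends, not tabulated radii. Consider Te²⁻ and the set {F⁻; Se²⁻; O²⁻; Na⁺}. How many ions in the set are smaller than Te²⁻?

First list Z and electron count for each: Na⁺ (Z=11, 10 e⁻), F⁻ (Z=9, 10 e⁻), O²⁻ (Z=8, 10 e⁻), Se²⁻ (Z=34, 36 e⁻), Te²⁻ (Z=52, 54 e⁻). Na⁺ < F⁻ (isoelectronic, higher Z=11 is smaller); F⁻ < O²⁻ (isoelectronic, higher Z=9 is smaller); O²⁻ < Se²⁻ (same group, period 2 vs 4); Se²⁻ < Te²⁻ (same group, period 4 vs 5).
Relative to Te²⁻, the ions that are smaller are Na⁺, F⁻, O²⁻, Se²⁻. So 4 are smaller.

4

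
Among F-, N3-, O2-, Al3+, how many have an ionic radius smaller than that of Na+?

Isoelectronic series (10 e⁻ each). Size is set by nuclear charge: more protons means a smaller ion. Al3+ (Z=13), Na+ (Z=11), F- (Z=9), O2- (Z=8), N3- (Z=7).
Ordering all of them (including Na+) by radius gives Al3+ < Na+ < F- < O2- < N3-. That's 1.

1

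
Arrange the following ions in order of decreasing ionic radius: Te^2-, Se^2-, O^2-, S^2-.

Te^2- > Se^2- > S^2- > O^2-

Same group, same charge. Going down the group adds an extra shell of electrons, so the ion gets larger: O^2- is highest in the group and smallest.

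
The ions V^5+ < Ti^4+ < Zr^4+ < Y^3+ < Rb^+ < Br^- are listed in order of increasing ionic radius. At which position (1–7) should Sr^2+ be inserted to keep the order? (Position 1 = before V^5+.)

Electron counts and nuclear charges: V^5+ has 18 e⁻ (Z=23), Ti^4+ has 18 e⁻ (Z=22), Zr^4+ has 36 e⁻ (Z=40), Y^3+ has 36 e⁻ (Z=39), Sr^2+ has 36 e⁻ (Z=38), Rb^+ has 36 e⁻ (Z=37), Br^- has 36 e⁻ (Z=35). V^5+ < Ti^4+ (isoelectronic, higher Z=23 is smaller); Ti^4+ < Zr^4+ (same group, period 4 vs 5); Zr^4+ < Y^3+ (both 36 e⁻, Z=40>39); Y^3+ < Sr^2+ (both 36 e⁻, Z=39>38); Sr^2+ < Rb^+ (isoelectronic, higher Z=38 is smaller); Rb^+ < Br^- (isoelectronic, higher Z=37 is smaller).
Merged order: V^5+ < Ti^4+ < Zr^4+ < Y^3+ < Sr^2+ < Rb^+ < Br^- — Sr^2+ is number 5.

5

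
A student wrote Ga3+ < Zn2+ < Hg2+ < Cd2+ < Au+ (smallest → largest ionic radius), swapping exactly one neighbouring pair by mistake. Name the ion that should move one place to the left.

Cd2+

The pair Hg2+, Cd2+ is the wrong way round — same group and charge — period 5 sits above period 6, so Cd2+ is smaller. All other adjacent pairs agree with periodic trends, so Cd2+ is the misplaced ion.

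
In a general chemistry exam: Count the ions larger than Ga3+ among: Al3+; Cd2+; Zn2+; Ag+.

3

First list Z and electron count for each: Al3+ has 10 e⁻ (Z=13), Ga3+ has 28 e⁻ (Z=31), Zn2+ has 28 e⁻ (Z=30), Cd2+ has 46 e⁻ (Z=48), Ag+ has 46 e⁻ (Z=47). Al3+ < Ga3+ (same group, period 3 vs 4); Ga3+ < Zn2+ (isoelectronic, higher Z=31 is smaller); Zn2+ < Cd2+ (same group, period 4 vs 5); Cd2+ < Ag+ (isoelectronic, higher Z=48 is smaller).
Relative to Ga3+, the ions that are larger are Zn2+, Cd2+, Ag+. That's 3.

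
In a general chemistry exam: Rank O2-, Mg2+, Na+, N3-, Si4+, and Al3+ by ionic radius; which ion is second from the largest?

These species are isoelectronic with 10 electrons. The only difference is the number of protons: Si4+ (Z=14), Al3+ (Z=13), Mg2+ (Z=12), Na+ (Z=11), O2- (Z=8), N3- (Z=7). The strongest nuclear pull (Si4+) gives the smallest ion.
That gives Si4+ < Al3+ < Mg2+ < Na+ < O2- < N3-. From the largest end, number 2 is O2-.

O2-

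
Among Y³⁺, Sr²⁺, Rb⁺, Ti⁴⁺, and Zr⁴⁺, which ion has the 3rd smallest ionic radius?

Y³⁺

First list Z and electron count for each: Ti⁴⁺ (Z=22, 18 e⁻), Zr⁴⁺ (Z=40, 36 e⁻), Y³⁺ (Z=39, 36 e⁻), Sr²⁺ (Z=38, 36 e⁻), Rb⁺ (Z=37, 36 e⁻). Ti⁴⁺ < Zr⁴⁺ (same group, period 4 vs 5); Zr⁴⁺ < Y³⁺ (isoelectronic, higher Z=40 is smaller); Y³⁺ < Sr²⁺ (both 36 e⁻, Z=39>38); Sr²⁺ < Rb⁺ (isoelectronic, higher Z=38 is smaller).
That gives Ti⁴⁺ < Zr⁴⁺ < Y³⁺ < Sr²⁺ < Rb⁺. From the smallest end, number 3 is Y³⁺.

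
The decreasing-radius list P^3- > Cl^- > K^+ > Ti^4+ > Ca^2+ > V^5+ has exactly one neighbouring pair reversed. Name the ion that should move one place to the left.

Compare adjacent ions: Ti^4+ and Ca^2+ share 18 electrons; the higher nuclear charge on Ti (Z=22) contracts it more, so Ti^4+ < Ca^2+ — yet in this decreasing list Ti^4+ sits before Ca^2+. Nothing else is reversed, so Ca^2+ should move one place to the left.

Ca^2+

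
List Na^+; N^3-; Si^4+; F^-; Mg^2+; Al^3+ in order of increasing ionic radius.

Si^4+ < Al^3+ < Mg^2+ < Na^+ < F^- < N^3-

These species are isoelectronic with 10 electrons. The only difference is the number of protons: Si^4+ (Z=14), Al^3+ (Z=13), Mg^2+ (Z=12), Na^+ (Z=11), F^- (Z=9), N^3- (Z=7). The strongest nuclear pull (Si^4+) gives the smallest ion.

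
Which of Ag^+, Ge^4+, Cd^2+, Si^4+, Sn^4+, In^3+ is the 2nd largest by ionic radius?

Cd^2+

Electron counts and nuclear charges: Si^4+ has 10 e⁻ (Z=14), Ge^4+ has 28 e⁻ (Z=32), Sn^4+ has 46 e⁻ (Z=50), In^3+ has 46 e⁻ (Z=49), Cd^2+ has 46 e⁻ (Z=48), Ag^+ has 46 e⁻ (Z=47). Si^4+ < Ge^4+ (same group, 1 shell fewer); Ge^4+ < Sn^4+ (same group, 1 shell fewer); Sn^4+ < In^3+ (isoelectronic, higher Z=50 is smaller); In^3+ < Cd^2+ (both 46 e⁻, Z=49>48); Cd^2+ < Ag^+ (both 46 e⁻, Z=48>47).
So the order is Si^4+ < Ge^4+ < Sn^4+ < In^3+ < Cd^2+ < Ag^+; the 2nd-largest ion is Cd^2+.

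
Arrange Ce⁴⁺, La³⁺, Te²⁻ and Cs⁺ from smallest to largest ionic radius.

Ce⁴⁺ < La³⁺ < Cs⁺ < Te²⁻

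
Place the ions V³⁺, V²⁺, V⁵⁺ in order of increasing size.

Same element, different charge: the more highly charged cation has fewer electrons and a greater effective nuclear charge per electron, making V⁵⁺ the smallest.

V⁵⁺ < V³⁺ < V²⁺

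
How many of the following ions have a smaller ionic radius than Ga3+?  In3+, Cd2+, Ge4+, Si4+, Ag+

2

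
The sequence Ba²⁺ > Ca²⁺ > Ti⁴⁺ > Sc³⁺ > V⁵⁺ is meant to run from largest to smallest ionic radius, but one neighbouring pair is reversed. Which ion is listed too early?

The pair Ti⁴⁺, Sc³⁺ is the wrong way round — Ti⁴⁺ and Sc³⁺ share 18 electrons; the higher nuclear charge on Ti (Z=22) contracts it more, so Ti⁴⁺ < Sc³⁺. All other adjacent pairs agree with periodic trends, so Ti⁴⁺ is the misplaced ion.

Ti⁴⁺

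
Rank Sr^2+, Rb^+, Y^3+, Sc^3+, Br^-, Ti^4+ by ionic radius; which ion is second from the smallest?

Sc^3+

First list Z and electron count for each: Ti^4+ (Z=22, 18 e⁻), Sc^3+ (Z=21, 18 e⁻), Y^3+ (Z=39, 36 e⁻), Sr^2+ (Z=38, 36 e⁻), Rb^+ (Z=37, 36 e⁻), Br^- (Z=35, 36 e⁻). Ti^4+ < Sc^3+ (both 18 e⁻, Z=22>21); Sc^3+ < Y^3+ (same group, period 4 vs 5); Y^3+ < Sr^2+ (isoelectronic, higher Z=39 is smaller); Sr^2+ < Rb^+ (isoelectronic, higher Z=38 is smaller); Rb^+ < Br^- (isoelectronic, higher Z=37 is smaller).
Full ascending order: Ti^4+ < Sc^3+ < Y^3+ < Sr^2+ < Rb^+ < Br^-. Counting from the smallest, position 2 is Sc^3+.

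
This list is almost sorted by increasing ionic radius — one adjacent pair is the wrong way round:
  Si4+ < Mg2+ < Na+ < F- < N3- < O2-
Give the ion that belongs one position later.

The pair N3-, O2- is the wrong way round — O2- and N3- share 10 electrons; the higher nuclear charge on O (Z=8) contracts it more, so O2- < N3-. All other adjacent pairs agree with periodic trends, so N3- is the misplaced ion.

N3-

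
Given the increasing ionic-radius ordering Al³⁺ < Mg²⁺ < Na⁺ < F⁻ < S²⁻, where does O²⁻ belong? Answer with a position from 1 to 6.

5

Tabulating Z and e⁻: Al³⁺ (Z=13, 10 e⁻), Mg²⁺ (Z=12, 10 e⁻), Na⁺ (Z=11, 10 e⁻), F⁻ (Z=9, 10 e⁻), O²⁻ (Z=8, 10 e⁻), S²⁻ (Z=16, 18 e⁻). Al³⁺ < Mg²⁺ (isoelectronic, higher Z=13 is smaller); Mg²⁺ < Na⁺ (both 10 e⁻, Z=12>11); Na⁺ < F⁻ (both 10 e⁻, Z=11>9); F⁻ < O²⁻ (both 10 e⁻, Z=9>8); O²⁻ < S²⁻ (same group, period 2 vs 3).
Putting O²⁻ in gives Al³⁺ < Mg²⁺ < Na⁺ < F⁻ < O²⁻ < S²⁻; it lands at slot 5.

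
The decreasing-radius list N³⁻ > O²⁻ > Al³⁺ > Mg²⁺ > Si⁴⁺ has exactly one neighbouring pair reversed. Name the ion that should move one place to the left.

Compare adjacent ions: they are isoelectronic (10 e⁻) and Al has more protons than Mg (13 vs 12), making Al³⁺ smaller — yet in this decreasing list Al³⁺ sits before Mg²⁺. Nothing else is reversed, so Mg²⁺ should move one place to the left.

Mg²⁺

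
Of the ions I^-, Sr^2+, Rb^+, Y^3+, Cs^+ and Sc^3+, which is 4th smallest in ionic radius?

Sc^3+: 18 e⁻, Z=21, Y^3+: 36 e⁻, Z=39, Sr^2+: 36 e⁻, Z=38, Rb^+: 36 e⁻, Z=37, Cs^+: 54 e⁻, Z=55, I^-: 54 e⁻, Z=53. Sc^3+ < Y^3+ (same group, period 4 vs 5); Y^3+ < Sr^2+ (both 36 e⁻, Z=39>38); Sr^2+ < Rb^+ (both 36 e⁻, Z=38>37); Rb^+ < Cs^+ (same group, 1 shell fewer); Cs^+ < I^- (both 54 e⁻, Z=55>53).
So the order is Sc^3+ < Y^3+ < Sr^2+ < Rb^+ < Cs^+ < I^-; the 4th-smallest ion is Rb^+.

Rb^+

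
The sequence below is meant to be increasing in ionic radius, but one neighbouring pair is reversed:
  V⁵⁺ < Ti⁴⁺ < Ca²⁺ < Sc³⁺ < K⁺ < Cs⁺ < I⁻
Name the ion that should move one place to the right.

Check each adjacent pair. Ca²⁺ and Sc³⁺ are reversed: they are isoelectronic (18 e⁻) and Sc has more protons than Ca (21 vs 20), making Sc³⁺ smaller. No other neighbouring pair contradicts the periodic trends, so Ca²⁺ is the ion listed too early.

Ca²⁺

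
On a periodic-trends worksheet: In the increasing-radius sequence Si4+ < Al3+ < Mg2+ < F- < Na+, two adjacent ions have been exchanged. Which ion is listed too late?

The pair F-, Na+ is the wrong way round — Na+ and F- share 10 electrons; the higher nuclear charge on Na (Z=11) contracts it more, so Na+ < F-. All other adjacent pairs agree with periodic trends, so Na+ is the misplaced ion.

Na+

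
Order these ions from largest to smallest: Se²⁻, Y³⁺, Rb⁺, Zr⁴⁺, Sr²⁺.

Se²⁻ > Rb⁺ > Sr²⁺ > Y³⁺ > Zr⁴⁺

These species are isoelectronic with 36 electrons. The only difference is the number of protons: Zr⁴⁺ (Z=40), Y³⁺ (Z=39), Sr²⁺ (Z=38), Rb⁺ (Z=37), Se²⁻ (Z=34). The strongest nuclear pull (Zr⁴⁺) gives the smallest ion.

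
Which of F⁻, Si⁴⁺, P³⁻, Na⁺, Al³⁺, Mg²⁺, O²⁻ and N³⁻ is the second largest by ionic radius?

Work out protons and electrons: Si⁴⁺ has 10 e⁻ (Z=14), Al³⁺ has 10 e⁻ (Z=13), Mg²⁺ has 10 e⁻ (Z=12), Na⁺ has 10 e⁻ (Z=11), F⁻ has 10 e⁻ (Z=9), O²⁻ has 10 e⁻ (Z=8), N³⁻ has 10 e⁻ (Z=7), P³⁻ has 18 e⁻ (Z=15). Si⁴⁺ < Al³⁺ (isoelectronic, higher Z=14 is smaller); Al³⁺ < Mg²⁺ (both 10 e⁻, Z=13>12); Mg²⁺ < Na⁺ (isoelectronic, higher Z=12 is smaller); Na⁺ < F⁻ (both 10 e⁻, Z=11>9); F⁻ < O²⁻ (isoelectronic, higher Z=9 is smaller); O²⁻ < N³⁻ (isoelectronic, higher Z=8 is smaller); N³⁻ < P³⁻ (same group, 1 shell fewer).
That gives Si⁴⁺ < Al³⁺ < Mg²⁺ < Na⁺ < F⁻ < O²⁻ < N³⁻ < P³⁻. From the largest end, number 2 is N³⁻.

N³⁻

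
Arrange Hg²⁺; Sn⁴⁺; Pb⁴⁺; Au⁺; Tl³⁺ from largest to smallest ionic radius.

Au⁺ > Hg²⁺ > Tl³⁺ > Pb⁴⁺ > Sn⁴⁺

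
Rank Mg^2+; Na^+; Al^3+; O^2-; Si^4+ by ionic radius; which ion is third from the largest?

Isoelectronic series (10 e⁻ each). Size is set by nuclear charge: more protons means a smaller ion. Si^4+ (Z=14), Al^3+ (Z=13), Mg^2+ (Z=12), Na^+ (Z=11), O^2- (Z=8).
Ordering: Si^4+ < Al^3+ < Mg^2+ < Na^+ < O^2-. The third largest is Mg^2+.

Mg^2+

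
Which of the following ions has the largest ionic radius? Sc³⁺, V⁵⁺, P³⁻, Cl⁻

These species are isoelectronic with 18 electrons. The only difference is the number of protons: V⁵⁺ (Z=23), Sc³⁺ (Z=21), Cl⁻ (Z=17), P³⁻ (Z=15). The strongest nuclear pull (V⁵⁺) gives the smallest ion.

P³⁻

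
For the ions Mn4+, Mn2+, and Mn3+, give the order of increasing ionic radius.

Mn4+ < Mn3+ < Mn2+

These are all Mn ions. Removing more electrons (higher positive charge) pulls the remaining electrons in closer, so Mn4+ is smallest and Mn2+ is largest.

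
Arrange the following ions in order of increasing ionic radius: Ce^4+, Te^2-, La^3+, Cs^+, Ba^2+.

Ce^4+ < La^3+ < Ba^2+ < Cs^+ < Te^2-

Isoelectronic series (54 e⁻ each). Size is set by nuclear charge: more protons means a smaller ion. Ce^4+ (Z=58), La^3+ (Z=57), Ba^2+ (Z=56), Cs^+ (Z=55), Te^2- (Z=52).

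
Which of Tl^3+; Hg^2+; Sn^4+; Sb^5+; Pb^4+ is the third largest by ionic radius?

Electron counts and nuclear charges: Sb^5+ (Z=51, 46 e⁻), Sn^4+ (Z=50, 46 e⁻), Pb^4+ (Z=82, 78 e⁻), Tl^3+ (Z=81, 78 e⁻), Hg^2+ (Z=80, 78 e⁻). Sb^5+ < Sn^4+ (isoelectronic, higher Z=51 is smaller); Sn^4+ < Pb^4+ (same group, period 5 vs 6); Pb^4+ < Tl^3+ (both 78 e⁻, Z=82>81); Tl^3+ < Hg^2+ (both 78 e⁻, Z=81>80).
Full ascending order: Sb^5+ < Sn^4+ < Pb^4+ < Tl^3+ < Hg^2+. Counting from the largest, position 3 is Pb^4+.

Pb^4+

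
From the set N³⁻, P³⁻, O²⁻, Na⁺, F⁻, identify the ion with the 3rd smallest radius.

First list Z and electron count for each: Na⁺ (Z=11, 10 e⁻), F⁻ (Z=9, 10 e⁻), O²⁻ (Z=8, 10 e⁻), N³⁻ (Z=7, 10 e⁻), P³⁻ (Z=15, 18 e⁻). Na⁺ < F⁻ (isoelectronic, higher Z=11 is smaller); F⁻ < O²⁻ (both 10 e⁻, Z=9>8); O²⁻ < N³⁻ (isoelectronic, higher Z=8 is smaller); N³⁻ < P³⁻ (same group, period 2 vs 3).
Ordering: Na⁺ < F⁻ < O²⁻ < N³⁻ < P³⁻. The 3rd smallest is O²⁻.

O²⁻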